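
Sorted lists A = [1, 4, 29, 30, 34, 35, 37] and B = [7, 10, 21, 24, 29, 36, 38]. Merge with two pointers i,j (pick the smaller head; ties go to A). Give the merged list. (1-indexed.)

i=1 j=1: A[i]=1<=B[j]=7 take 1, i++
i=2 j=1: A[i]=4<=B[j]=7 take 4, i++
i=3 j=1: A[i]=29>B[j]=7 take 7, j++
i=3 j=2: A[i]=29>B[j]=10 take 10, j++
i=3 j=3: A[i]=29>B[j]=21 take 21, j++
i=3 j=4: A[i]=29>B[j]=24 take 24, j++
i=3 j=5: A[i]=29<=B[j]=29 take 29, i++
i=4 j=5: A[i]=30>B[j]=29 take 29, j++
i=4 j=6: A[i]=30<=B[j]=36 take 30, i++
i=5 j=6: A[i]=34<=B[j]=36 take 34, i++
i=6 j=6: A[i]=35<=B[j]=36 take 35, i++
i=7 j=6: A[i]=37>B[j]=36 take 36, j++
i=7 j=7: A[i]=37<=B[j]=38 take 37, i++
i=8 j=7: A done, take B[j]=38, j++

[1, 4, 7, 10, 21, 24, 29, 29, 30, 34, 35, 36, 37, 38]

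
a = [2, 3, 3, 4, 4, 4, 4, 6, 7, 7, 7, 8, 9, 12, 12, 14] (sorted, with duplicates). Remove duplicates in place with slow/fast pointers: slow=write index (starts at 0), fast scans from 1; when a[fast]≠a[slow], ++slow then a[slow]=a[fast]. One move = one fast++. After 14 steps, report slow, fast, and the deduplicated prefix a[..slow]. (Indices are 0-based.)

slow=0 fast=1: a[fast]=3≠a[slow]=2 write a[1]=3, slow++,fast++
slow=1 fast=2: a[fast]=3=a[slow] dup, fast++
slow=1 fast=3: a[fast]=4≠a[slow]=3 write a[2]=4, slow++,fast++
slow=2 fast=4: a[fast]=4=a[slow] dup, fast++
slow=2 fast=5: a[fast]=4=a[slow] dup, fast++
slow=2 fast=6: a[fast]=4=a[slow] dup, fast++
slow=2 fast=7: a[fast]=6≠a[slow]=4 write a[3]=6, slow++,fast++
slow=3 fast=8: a[fast]=7≠a[slow]=6 write a[4]=7, slow++,fast++
slow=4 fast=9: a[fast]=7=a[slow] dup, fast++
slow=4 fast=10: a[fast]=7=a[slow] dup, fast++
slow=4 fast=11: a[fast]=8≠a[slow]=7 write a[5]=8, slow++,fast++
slow=5 fast=12: a[fast]=9≠a[slow]=8 write a[6]=9, slow++,fast++
slow=6 fast=13: a[fast]=12≠a[slow]=9 write a[7]=12, slow++,fast++
slow=7 fast=14: a[fast]=12=a[slow] dup, fast++

slow=7, fast=15, prefix=[2, 3, 4, 6, 7, 8, 9, 12]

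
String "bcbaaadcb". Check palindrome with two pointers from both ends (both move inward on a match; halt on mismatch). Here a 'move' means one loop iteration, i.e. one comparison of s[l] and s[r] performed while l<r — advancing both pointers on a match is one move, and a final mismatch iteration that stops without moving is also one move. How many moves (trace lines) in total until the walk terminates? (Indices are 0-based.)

[0,8] 'b'=='b' → l++,r--
[1,7] 'c'=='c' → l++,r--
[2,6] 'b'!='d' → stop

3 moves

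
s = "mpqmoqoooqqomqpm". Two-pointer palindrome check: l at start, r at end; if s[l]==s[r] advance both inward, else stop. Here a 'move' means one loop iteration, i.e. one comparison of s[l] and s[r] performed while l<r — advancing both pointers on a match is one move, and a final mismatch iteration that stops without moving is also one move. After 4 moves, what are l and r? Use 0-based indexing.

[0,15] 'm'=='m' → l++,r--
[1,14] 'p'=='p' → l++,r--
[2,13] 'q'=='q' → l++,r--
[3,12] 'm'=='m' → l++,r--

l=4, r=11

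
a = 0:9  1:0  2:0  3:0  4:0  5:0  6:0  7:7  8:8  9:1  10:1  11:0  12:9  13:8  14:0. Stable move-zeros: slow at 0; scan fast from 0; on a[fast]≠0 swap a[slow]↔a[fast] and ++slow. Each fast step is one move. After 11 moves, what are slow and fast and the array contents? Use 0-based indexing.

slow=5, fast=11, a=[9, 7, 8, 1, 1, 0, 0, 0, 0, 0, 0, 0, 9, 8, 0]

slow=0 fast=0: a[fast]=9≠0 swap→a[0]=9, slow++,fast++
slow=1 fast=1: a[fast]=0, fast++
slow=1 fast=2: a[fast]=0, fast++
slow=1 fast=3: a[fast]=0, fast++
slow=1 fast=4: a[fast]=0, fast++
slow=1 fast=5: a[fast]=0, fast++
slow=1 fast=6: a[fast]=0, fast++
slow=1 fast=7: a[fast]=7≠0 swap→a[1]=7, slow++,fast++
slow=2 fast=8: a[fast]=8≠0 swap→a[2]=8, slow++,fast++
slow=3 fast=9: a[fast]=1≠0 swap→a[3]=1, slow++,fast++
slow=4 fast=10: a[fast]=1≠0 swap→a[4]=1, slow++,fast++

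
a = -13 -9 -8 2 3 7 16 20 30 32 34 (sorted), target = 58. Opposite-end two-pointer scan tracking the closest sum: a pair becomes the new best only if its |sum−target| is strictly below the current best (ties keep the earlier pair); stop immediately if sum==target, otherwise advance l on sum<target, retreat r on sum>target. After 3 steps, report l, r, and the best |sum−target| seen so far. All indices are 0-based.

l=3, r=10, best |Δ|=32

[0,10] -13+34=21 d=37 * → l++
[1,10] -9+34=25 d=33 * → l++
[2,10] -8+34=26 d=32 * → l++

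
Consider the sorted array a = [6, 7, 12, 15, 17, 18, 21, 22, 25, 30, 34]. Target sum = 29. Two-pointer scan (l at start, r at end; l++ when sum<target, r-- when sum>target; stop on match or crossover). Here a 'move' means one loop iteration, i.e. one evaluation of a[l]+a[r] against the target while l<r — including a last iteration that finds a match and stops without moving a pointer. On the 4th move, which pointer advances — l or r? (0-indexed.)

[0,10] 6+34=40 >29 → r--
[0,9] 6+30=36 >29 → r--
[0,8] 6+25=31 >29 → r--
[0,7] 6+22=28 <29 → l++

l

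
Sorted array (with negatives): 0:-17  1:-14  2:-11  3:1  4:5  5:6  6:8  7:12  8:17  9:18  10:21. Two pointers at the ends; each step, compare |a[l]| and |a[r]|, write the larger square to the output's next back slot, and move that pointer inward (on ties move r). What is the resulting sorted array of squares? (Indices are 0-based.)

l=0 r=10: |-17|<=|21| out[10]=441, r--
l=0 r=9: |-17|<=|18| out[9]=324, r--
l=0 r=8: |-17|<=|17| out[8]=289, r--
l=0 r=7: |-17|>|12| out[7]=289, l++
l=1 r=7: |-14|>|12| out[6]=196, l++
l=2 r=7: |-11|<=|12| out[5]=144, r--
l=2 r=6: |-11|>|8| out[4]=121, l++
l=3 r=6: |1|<=|8| out[3]=64, r--
l=3 r=5: |1|<=|6| out[2]=36, r--
l=3 r=4: |1|<=|5| out[1]=25, r--
l=3 r=3: |1|<=|1| out[0]=1, r--

[1, 25, 36, 64, 121, 144, 196, 289, 289, 324, 441]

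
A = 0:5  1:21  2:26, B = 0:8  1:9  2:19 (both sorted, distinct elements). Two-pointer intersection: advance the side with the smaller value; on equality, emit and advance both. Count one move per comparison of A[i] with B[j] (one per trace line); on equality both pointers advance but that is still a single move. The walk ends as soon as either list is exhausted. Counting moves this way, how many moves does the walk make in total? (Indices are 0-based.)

4 moves

i=0 j=0: 5<8, i++
i=1 j=0: 21>8, j++
i=1 j=1: 21>9, j++
i=1 j=2: 21>19, j++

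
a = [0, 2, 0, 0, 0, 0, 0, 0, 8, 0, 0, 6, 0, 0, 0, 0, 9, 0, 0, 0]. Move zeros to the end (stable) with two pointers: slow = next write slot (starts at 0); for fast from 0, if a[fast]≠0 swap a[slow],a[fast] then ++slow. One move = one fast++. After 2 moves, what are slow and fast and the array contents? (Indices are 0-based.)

(s=0,f=0) a[fast]=0 → fast++
(s=0,f=1) a[fast]=2≠0 swap→a[0]=2 → slow++,fast++

slow=1, fast=2, a=[2, 0, 0, 0, 0, 0, 0, 0, 8, 0, 0, 6, 0, 0, 0, 0, 9, 0, 0, 0]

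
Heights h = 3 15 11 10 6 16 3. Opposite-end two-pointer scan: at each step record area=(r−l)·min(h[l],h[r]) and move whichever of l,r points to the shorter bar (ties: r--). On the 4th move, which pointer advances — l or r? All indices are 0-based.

l=0 r=6: min(3,3)*6=18 best=18 *, r--
l=0 r=5: min(3,16)*5=15 best=18, l++
l=1 r=5: min(15,16)*4=60 best=60 *, l++
l=2 r=5: min(11,16)*3=33 best=60, l++

l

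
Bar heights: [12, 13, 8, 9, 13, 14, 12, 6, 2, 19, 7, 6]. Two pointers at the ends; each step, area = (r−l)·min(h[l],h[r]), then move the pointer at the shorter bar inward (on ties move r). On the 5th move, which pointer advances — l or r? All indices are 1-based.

l=1 r=12: min(12,6)*11=66 best=66 *, r--
l=1 r=11: min(12,7)*10=70 best=70 *, r--
l=1 r=10: min(12,19)*9=108 best=108 *, l++
l=2 r=10: min(13,19)*8=104 best=108, l++
l=3 r=10: min(8,19)*7=56 best=108, l++

l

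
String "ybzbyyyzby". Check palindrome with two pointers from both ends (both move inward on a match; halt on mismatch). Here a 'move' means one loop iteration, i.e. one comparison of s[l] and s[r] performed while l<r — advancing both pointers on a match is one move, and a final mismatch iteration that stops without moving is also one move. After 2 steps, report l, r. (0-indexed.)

l=2, r=7

l=0 r=9: 'y'=='y', l++,r--
l=1 r=8: 'b'=='b', l++,r--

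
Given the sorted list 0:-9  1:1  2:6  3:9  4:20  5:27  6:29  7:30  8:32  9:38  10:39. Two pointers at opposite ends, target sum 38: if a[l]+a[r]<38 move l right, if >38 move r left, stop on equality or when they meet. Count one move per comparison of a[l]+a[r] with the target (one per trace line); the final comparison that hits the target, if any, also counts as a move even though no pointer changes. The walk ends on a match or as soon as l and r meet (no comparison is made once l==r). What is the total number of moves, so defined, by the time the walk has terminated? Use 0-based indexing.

5 moves

l=0 r=10: -9+39=30 <38, l++
l=1 r=10: 1+39=40 >38, r--
l=1 r=9: 1+38=39 >38, r--
l=1 r=8: 1+32=33 <38, l++
l=2 r=8: 6+32=38, found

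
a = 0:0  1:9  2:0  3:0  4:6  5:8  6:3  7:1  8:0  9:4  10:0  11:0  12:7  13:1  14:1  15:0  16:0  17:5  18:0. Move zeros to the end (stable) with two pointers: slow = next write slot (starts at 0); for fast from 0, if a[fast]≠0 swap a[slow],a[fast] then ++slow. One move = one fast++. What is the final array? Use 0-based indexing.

[9, 6, 8, 3, 1, 4, 7, 1, 1, 5, 0, 0, 0, 0, 0, 0, 0, 0, 0]

slow=0 fast=0: a[fast]=0, fast++
slow=0 fast=1: a[fast]=9≠0 swap→a[0]=9, slow++,fast++
slow=1 fast=2: a[fast]=0, fast++
slow=1 fast=3: a[fast]=0, fast++
slow=1 fast=4: a[fast]=6≠0 swap→a[1]=6, slow++,fast++
slow=2 fast=5: a[fast]=8≠0 swap→a[2]=8, slow++,fast++
slow=3 fast=6: a[fast]=3≠0 swap→a[3]=3, slow++,fast++
slow=4 fast=7: a[fast]=1≠0 swap→a[4]=1, slow++,fast++
slow=5 fast=8: a[fast]=0, fast++
slow=5 fast=9: a[fast]=4≠0 swap→a[5]=4, slow++,fast++
slow=6 fast=10: a[fast]=0, fast++
slow=6 fast=11: a[fast]=0, fast++
slow=6 fast=12: a[fast]=7≠0 swap→a[6]=7, slow++,fast++
slow=7 fast=13: a[fast]=1≠0 swap→a[7]=1, slow++,fast++
slow=8 fast=14: a[fast]=1≠0 swap→a[8]=1, slow++,fast++
slow=9 fast=15: a[fast]=0, fast++
slow=9 fast=16: a[fast]=0, fast++
slow=9 fast=17: a[fast]=5≠0 swap→a[9]=5, slow++,fast++
slow=10 fast=18: a[fast]=0, fast++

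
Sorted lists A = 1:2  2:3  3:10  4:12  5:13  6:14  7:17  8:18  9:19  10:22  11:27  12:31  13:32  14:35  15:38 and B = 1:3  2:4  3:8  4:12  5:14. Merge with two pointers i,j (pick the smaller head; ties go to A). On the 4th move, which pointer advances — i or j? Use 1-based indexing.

[i=1,j=1] A[i]=2<=B[j]=3 take 2 → i++
[i=2,j=1] A[i]=3<=B[j]=3 take 3 → i++
[i=3,j=1] A[i]=10>B[j]=3 take 3 → j++
[i=3,j=2] A[i]=10>B[j]=4 take 4 → j++

j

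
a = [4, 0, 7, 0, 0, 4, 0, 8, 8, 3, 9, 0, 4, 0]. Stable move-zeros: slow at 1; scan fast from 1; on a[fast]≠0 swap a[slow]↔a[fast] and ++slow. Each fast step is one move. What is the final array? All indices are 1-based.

slow=1 fast=1: a[fast]=4≠0 swap→a[1]=4, slow++,fast++
slow=2 fast=2: a[fast]=0, fast++
slow=2 fast=3: a[fast]=7≠0 swap→a[2]=7, slow++,fast++
slow=3 fast=4: a[fast]=0, fast++
slow=3 fast=5: a[fast]=0, fast++
slow=3 fast=6: a[fast]=4≠0 swap→a[3]=4, slow++,fast++
slow=4 fast=7: a[fast]=0, fast++
slow=4 fast=8: a[fast]=8≠0 swap→a[4]=8, slow++,fast++
slow=5 fast=9: a[fast]=8≠0 swap→a[5]=8, slow++,fast++
slow=6 fast=10: a[fast]=3≠0 swap→a[6]=3, slow++,fast++
slow=7 fast=11: a[fast]=9≠0 swap→a[7]=9, slow++,fast++
slow=8 fast=12: a[fast]=0, fast++
slow=8 fast=13: a[fast]=4≠0 swap→a[8]=4, slow++,fast++
slow=9 fast=14: a[fast]=0, fast++

[4, 7, 4, 8, 8, 3, 9, 4, 0, 0, 0, 0, 0, 0]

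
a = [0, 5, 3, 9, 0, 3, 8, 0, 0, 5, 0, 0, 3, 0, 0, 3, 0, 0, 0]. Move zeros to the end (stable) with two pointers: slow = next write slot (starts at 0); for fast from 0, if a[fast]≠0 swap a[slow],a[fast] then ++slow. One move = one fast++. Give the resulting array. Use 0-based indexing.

[5, 3, 9, 3, 8, 5, 3, 3, 0, 0, 0, 0, 0, 0, 0, 0, 0, 0, 0]

slow=0 fast=0: a[fast]=0, fast++
slow=0 fast=1: a[fast]=5≠0 swap→a[0]=5, slow++,fast++
slow=1 fast=2: a[fast]=3≠0 swap→a[1]=3, slow++,fast++
slow=2 fast=3: a[fast]=9≠0 swap→a[2]=9, slow++,fast++
slow=3 fast=4: a[fast]=0, fast++
slow=3 fast=5: a[fast]=3≠0 swap→a[3]=3, slow++,fast++
slow=4 fast=6: a[fast]=8≠0 swap→a[4]=8, slow++,fast++
slow=5 fast=7: a[fast]=0, fast++
slow=5 fast=8: a[fast]=0, fast++
slow=5 fast=9: a[fast]=5≠0 swap→a[5]=5, slow++,fast++
slow=6 fast=10: a[fast]=0, fast++
slow=6 fast=11: a[fast]=0, fast++
slow=6 fast=12: a[fast]=3≠0 swap→a[6]=3, slow++,fast++
slow=7 fast=13: a[fast]=0, fast++
slow=7 fast=14: a[fast]=0, fast++
slow=7 fast=15: a[fast]=3≠0 swap→a[7]=3, slow++,fast++
slow=8 fast=16: a[fast]=0, fast++
slow=8 fast=17: a[fast]=0, fast++
slow=8 fast=18: a[fast]=0, fast++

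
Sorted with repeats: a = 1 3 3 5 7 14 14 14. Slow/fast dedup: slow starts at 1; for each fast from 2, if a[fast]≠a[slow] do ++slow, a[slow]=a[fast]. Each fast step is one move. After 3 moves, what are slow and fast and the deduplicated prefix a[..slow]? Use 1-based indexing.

slow=3, fast=5, prefix=[1, 3, 5]

(s=1,f=2) a[fast]=3≠a[slow]=1 write a[2]=3 → slow++,fast++
(s=2,f=3) a[fast]=3=a[slow] dup → fast++
(s=2,f=4) a[fast]=5≠a[slow]=3 write a[3]=5 → slow++,fast++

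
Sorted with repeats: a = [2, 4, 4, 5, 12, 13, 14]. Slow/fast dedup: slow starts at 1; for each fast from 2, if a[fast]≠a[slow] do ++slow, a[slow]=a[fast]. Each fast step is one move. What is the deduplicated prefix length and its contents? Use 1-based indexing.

(s=1,f=2) a[fast]=4≠a[slow]=2 write a[2]=4 → slow++,fast++
(s=2,f=3) a[fast]=4=a[slow] dup → fast++
(s=2,f=4) a[fast]=5≠a[slow]=4 write a[3]=5 → slow++,fast++
(s=3,f=5) a[fast]=12≠a[slow]=5 write a[4]=12 → slow++,fast++
(s=4,f=6) a[fast]=13≠a[slow]=12 write a[5]=13 → slow++,fast++
(s=5,f=7) a[fast]=14≠a[slow]=13 write a[6]=14 → slow++,fast++

length 6; prefix = [2, 4, 5, 12, 13, 14]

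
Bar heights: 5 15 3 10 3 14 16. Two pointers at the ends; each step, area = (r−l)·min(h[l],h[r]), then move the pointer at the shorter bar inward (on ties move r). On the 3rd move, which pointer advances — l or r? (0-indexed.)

l=0 r=6: min(5,16)*6=30 best=30 *, l++
l=1 r=6: min(15,16)*5=75 best=75 *, l++
l=2 r=6: min(3,16)*4=12 best=75, l++

l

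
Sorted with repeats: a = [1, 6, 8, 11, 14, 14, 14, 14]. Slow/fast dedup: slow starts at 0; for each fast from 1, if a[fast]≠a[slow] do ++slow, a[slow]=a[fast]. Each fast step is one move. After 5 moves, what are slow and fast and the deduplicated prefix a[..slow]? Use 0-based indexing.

(s=0,f=1) a[fast]=6≠a[slow]=1 write a[1]=6 → slow++,fast++
(s=1,f=2) a[fast]=8≠a[slow]=6 write a[2]=8 → slow++,fast++
(s=2,f=3) a[fast]=11≠a[slow]=8 write a[3]=11 → slow++,fast++
(s=3,f=4) a[fast]=14≠a[slow]=11 write a[4]=14 → slow++,fast++
(s=4,f=5) a[fast]=14=a[slow] dup → fast++

slow=4, fast=6, prefix=[1, 6, 8, 11, 14]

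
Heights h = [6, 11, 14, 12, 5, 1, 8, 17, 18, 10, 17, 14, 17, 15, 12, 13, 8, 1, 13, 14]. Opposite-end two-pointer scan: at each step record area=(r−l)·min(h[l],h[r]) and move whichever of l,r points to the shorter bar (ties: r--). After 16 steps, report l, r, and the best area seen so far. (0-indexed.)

[0,19] min(6,14)*19=114 best=114 * → l++
[1,19] min(11,14)*18=198 best=198 * → l++
[2,19] min(14,14)*17=238 best=238 * → r--
[2,18] min(14,13)*16=208 best=238 → r--
[2,17] min(14,1)*15=15 best=238 → r--
[2,16] min(14,8)*14=112 best=238 → r--
[2,15] min(14,13)*13=169 best=238 → r--
[2,14] min(14,12)*12=144 best=238 → r--
[2,13] min(14,15)*11=154 best=238 → l++
[3,13] min(12,15)*10=120 best=238 → l++
[4,13] min(5,15)*9=45 best=238 → l++
[5,13] min(1,15)*8=8 best=238 → l++
[6,13] min(8,15)*7=56 best=238 → l++
[7,13] min(17,15)*6=90 best=238 → r--
[7,12] min(17,17)*5=85 best=238 → r--
[7,11] min(17,14)*4=56 best=238 → r--

l=7, r=10, best area=238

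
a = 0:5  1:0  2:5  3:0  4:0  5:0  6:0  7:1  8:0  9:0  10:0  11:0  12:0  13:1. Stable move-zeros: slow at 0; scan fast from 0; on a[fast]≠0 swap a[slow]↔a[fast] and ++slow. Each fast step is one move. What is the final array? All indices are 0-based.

[5, 5, 1, 1, 0, 0, 0, 0, 0, 0, 0, 0, 0, 0]

slow=0 fast=0: a[fast]=5≠0 swap→a[0]=5, slow++,fast++
slow=1 fast=1: a[fast]=0, fast++
slow=1 fast=2: a[fast]=5≠0 swap→a[1]=5, slow++,fast++
slow=2 fast=3: a[fast]=0, fast++
slow=2 fast=4: a[fast]=0, fast++
slow=2 fast=5: a[fast]=0, fast++
slow=2 fast=6: a[fast]=0, fast++
slow=2 fast=7: a[fast]=1≠0 swap→a[2]=1, slow++,fast++
slow=3 fast=8: a[fast]=0, fast++
slow=3 fast=9: a[fast]=0, fast++
slow=3 fast=10: a[fast]=0, fast++
slow=3 fast=11: a[fast]=0, fast++
slow=3 fast=12: a[fast]=0, fast++
slow=3 fast=13: a[fast]=1≠0 swap→a[3]=1, slow++,fast++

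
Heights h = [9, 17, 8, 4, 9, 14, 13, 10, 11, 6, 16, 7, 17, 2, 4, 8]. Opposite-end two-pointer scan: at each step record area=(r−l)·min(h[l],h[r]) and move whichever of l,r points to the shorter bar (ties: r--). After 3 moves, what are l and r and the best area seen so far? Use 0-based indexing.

[0,15] min(9,8)*15=120 best=120 * → r--
[0,14] min(9,4)*14=56 best=120 → r--
[0,13] min(9,2)*13=26 best=120 → r--

l=0, r=12, best area=120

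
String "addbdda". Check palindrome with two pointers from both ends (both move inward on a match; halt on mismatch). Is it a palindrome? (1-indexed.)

palindrome

[1,7] 'a'=='a' → l++,r--
[2,6] 'd'=='d' → l++,r--
[3,5] 'd'=='d' → l++,r--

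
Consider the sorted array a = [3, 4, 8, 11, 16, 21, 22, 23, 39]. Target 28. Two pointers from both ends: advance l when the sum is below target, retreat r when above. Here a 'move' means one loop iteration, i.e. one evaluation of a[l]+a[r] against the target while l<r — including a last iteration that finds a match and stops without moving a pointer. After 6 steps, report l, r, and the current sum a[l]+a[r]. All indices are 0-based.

l=2, r=4, sum=24

l=0 r=8: 3+39=42 >28, r--
l=0 r=7: 3+23=26 <28, l++
l=1 r=7: 4+23=27 <28, l++
l=2 r=7: 8+23=31 >28, r--
l=2 r=6: 8+22=30 >28, r--
l=2 r=5: 8+21=29 >28, r--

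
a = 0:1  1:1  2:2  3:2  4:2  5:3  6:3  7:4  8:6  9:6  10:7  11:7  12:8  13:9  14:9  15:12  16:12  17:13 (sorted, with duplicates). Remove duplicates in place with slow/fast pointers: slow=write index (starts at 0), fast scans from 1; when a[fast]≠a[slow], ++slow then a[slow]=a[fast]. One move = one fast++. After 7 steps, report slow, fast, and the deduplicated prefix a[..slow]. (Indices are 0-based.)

(s=0,f=1) a[fast]=1=a[slow] dup → fast++
(s=0,f=2) a[fast]=2≠a[slow]=1 write a[1]=2 → slow++,fast++
(s=1,f=3) a[fast]=2=a[slow] dup → fast++
(s=1,f=4) a[fast]=2=a[slow] dup → fast++
(s=1,f=5) a[fast]=3≠a[slow]=2 write a[2]=3 → slow++,fast++
(s=2,f=6) a[fast]=3=a[slow] dup → fast++
(s=2,f=7) a[fast]=4≠a[slow]=3 write a[3]=4 → slow++,fast++

slow=3, fast=8, prefix=[1, 2, 3, 4]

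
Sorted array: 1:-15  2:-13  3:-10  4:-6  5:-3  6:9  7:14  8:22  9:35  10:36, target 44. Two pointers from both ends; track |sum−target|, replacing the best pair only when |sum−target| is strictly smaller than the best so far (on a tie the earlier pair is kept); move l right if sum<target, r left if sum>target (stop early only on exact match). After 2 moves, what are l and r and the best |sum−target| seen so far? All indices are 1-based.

l=3, r=10, best |Δ|=21

l=1 r=10: -15+36=21 d=23 *, l++
l=2 r=10: -13+36=23 d=21 *, l++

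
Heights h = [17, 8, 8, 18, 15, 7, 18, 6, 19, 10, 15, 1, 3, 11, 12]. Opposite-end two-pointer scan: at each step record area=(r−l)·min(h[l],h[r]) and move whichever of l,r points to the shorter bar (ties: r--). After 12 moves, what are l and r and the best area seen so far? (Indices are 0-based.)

[0,14] min(17,12)*14=168 best=168 * → r--
[0,13] min(17,11)*13=143 best=168 → r--
[0,12] min(17,3)*12=36 best=168 → r--
[0,11] min(17,1)*11=11 best=168 → r--
[0,10] min(17,15)*10=150 best=168 → r--
[0,9] min(17,10)*9=90 best=168 → r--
[0,8] min(17,19)*8=136 best=168 → l++
[1,8] min(8,19)*7=56 best=168 → l++
[2,8] min(8,19)*6=48 best=168 → l++
[3,8] min(18,19)*5=90 best=168 → l++
[4,8] min(15,19)*4=60 best=168 → l++
[5,8] min(7,19)*3=21 best=168 → l++

l=6, r=8, best area=168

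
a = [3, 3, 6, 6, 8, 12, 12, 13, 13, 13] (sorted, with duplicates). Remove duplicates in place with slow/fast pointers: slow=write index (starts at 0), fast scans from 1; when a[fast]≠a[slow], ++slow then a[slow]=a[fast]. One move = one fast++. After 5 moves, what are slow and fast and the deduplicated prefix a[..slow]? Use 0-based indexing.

(s=0,f=1) a[fast]=3=a[slow] dup → fast++
(s=0,f=2) a[fast]=6≠a[slow]=3 write a[1]=6 → slow++,fast++
(s=1,f=3) a[fast]=6=a[slow] dup → fast++
(s=1,f=4) a[fast]=8≠a[slow]=6 write a[2]=8 → slow++,fast++
(s=2,f=5) a[fast]=12≠a[slow]=8 write a[3]=12 → slow++,fast++

slow=3, fast=6, prefix=[3, 6, 8, 12]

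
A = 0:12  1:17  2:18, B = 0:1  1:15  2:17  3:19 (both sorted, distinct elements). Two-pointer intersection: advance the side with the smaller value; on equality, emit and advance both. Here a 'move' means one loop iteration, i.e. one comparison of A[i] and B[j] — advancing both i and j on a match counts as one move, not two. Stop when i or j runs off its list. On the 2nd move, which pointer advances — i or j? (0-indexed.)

i=0 j=0: 12>1, j++
i=0 j=1: 12<15, i++

i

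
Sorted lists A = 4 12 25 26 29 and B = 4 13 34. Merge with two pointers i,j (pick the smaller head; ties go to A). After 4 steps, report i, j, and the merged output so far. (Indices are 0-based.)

[i=0,j=0] A[i]=4<=B[j]=4 take 4 → i++
[i=1,j=0] A[i]=12>B[j]=4 take 4 → j++
[i=1,j=1] A[i]=12<=B[j]=13 take 12 → i++
[i=2,j=1] A[i]=25>B[j]=13 take 13 → j++

i=2, j=2, merged so far=[4, 4, 12, 13]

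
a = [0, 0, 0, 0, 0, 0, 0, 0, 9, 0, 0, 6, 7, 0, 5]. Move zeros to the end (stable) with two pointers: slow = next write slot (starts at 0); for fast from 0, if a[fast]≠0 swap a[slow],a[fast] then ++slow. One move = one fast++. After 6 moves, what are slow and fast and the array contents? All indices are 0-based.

(s=0,f=0) a[fast]=0 → fast++
(s=0,f=1) a[fast]=0 → fast++
(s=0,f=2) a[fast]=0 → fast++
(s=0,f=3) a[fast]=0 → fast++
(s=0,f=4) a[fast]=0 → fast++
(s=0,f=5) a[fast]=0 → fast++

slow=0, fast=6, a=[0, 0, 0, 0, 0, 0, 0, 0, 9, 0, 0, 6, 7, 0, 5]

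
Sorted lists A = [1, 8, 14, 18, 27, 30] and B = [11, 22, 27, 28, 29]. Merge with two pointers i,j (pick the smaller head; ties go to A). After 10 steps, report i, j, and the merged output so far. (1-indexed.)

i=6, j=6, merged so far=[1, 8, 11, 14, 18, 22, 27, 27, 28, 29]

[i=1,j=1] A[i]=1<=B[j]=11 take 1 → i++
[i=2,j=1] A[i]=8<=B[j]=11 take 8 → i++
[i=3,j=1] A[i]=14>B[j]=11 take 11 → j++
[i=3,j=2] A[i]=14<=B[j]=22 take 14 → i++
[i=4,j=2] A[i]=18<=B[j]=22 take 18 → i++
[i=5,j=2] A[i]=27>B[j]=22 take 22 → j++
[i=5,j=3] A[i]=27<=B[j]=27 take 27 → i++
[i=6,j=3] A[i]=30>B[j]=27 take 27 → j++
[i=6,j=4] A[i]=30>B[j]=28 take 28 → j++
[i=6,j=5] A[i]=30>B[j]=29 take 29 → j++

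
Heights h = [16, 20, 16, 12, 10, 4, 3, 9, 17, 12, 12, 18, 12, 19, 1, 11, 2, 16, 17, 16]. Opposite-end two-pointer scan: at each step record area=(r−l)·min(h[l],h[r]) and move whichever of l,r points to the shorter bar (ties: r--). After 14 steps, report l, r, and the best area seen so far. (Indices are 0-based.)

[0,19] min(16,16)*19=304 best=304 * → r--
[0,18] min(16,17)*18=288 best=304 → l++
[1,18] min(20,17)*17=289 best=304 → r--
[1,17] min(20,16)*16=256 best=304 → r--
[1,16] min(20,2)*15=30 best=304 → r--
[1,15] min(20,11)*14=154 best=304 → r--
[1,14] min(20,1)*13=13 best=304 → r--
[1,13] min(20,19)*12=228 best=304 → r--
[1,12] min(20,12)*11=132 best=304 → r--
[1,11] min(20,18)*10=180 best=304 → r--
[1,10] min(20,12)*9=108 best=304 → r--
[1,9] min(20,12)*8=96 best=304 → r--
[1,8] min(20,17)*7=119 best=304 → r--
[1,7] min(20,9)*6=54 best=304 → r--

l=1, r=6, best area=304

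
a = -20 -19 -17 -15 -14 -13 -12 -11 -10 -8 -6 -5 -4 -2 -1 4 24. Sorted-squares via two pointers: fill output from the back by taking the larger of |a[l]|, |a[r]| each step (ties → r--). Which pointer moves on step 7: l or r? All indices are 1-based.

[1,17] |-20|<=|24| out[17]=576 → r--
[1,16] |-20|>|4| out[16]=400 → l++
[2,16] |-19|>|4| out[15]=361 → l++
[3,16] |-17|>|4| out[14]=289 → l++
[4,16] |-15|>|4| out[13]=225 → l++
[5,16] |-14|>|4| out[12]=196 → l++
[6,16] |-13|>|4| out[11]=169 → l++

l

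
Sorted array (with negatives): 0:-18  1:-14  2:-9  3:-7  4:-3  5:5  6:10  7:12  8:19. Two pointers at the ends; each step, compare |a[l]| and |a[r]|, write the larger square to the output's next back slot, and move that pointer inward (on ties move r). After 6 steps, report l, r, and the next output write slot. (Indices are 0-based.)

[0,8] |-18|<=|19| out[8]=361 → r--
[0,7] |-18|>|12| out[7]=324 → l++
[1,7] |-14|>|12| out[6]=196 → l++
[2,7] |-9|<=|12| out[5]=144 → r--
[2,6] |-9|<=|10| out[4]=100 → r--
[2,5] |-9|>|5| out[3]=81 → l++

l=3, r=5, next write slot=2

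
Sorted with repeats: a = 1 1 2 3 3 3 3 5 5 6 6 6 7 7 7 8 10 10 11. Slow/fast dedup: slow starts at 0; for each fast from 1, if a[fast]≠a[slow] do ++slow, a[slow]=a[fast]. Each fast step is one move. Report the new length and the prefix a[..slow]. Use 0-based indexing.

length 9; prefix = [1, 2, 3, 5, 6, 7, 8, 10, 11]

(s=0,f=1) a[fast]=1=a[slow] dup → fast++
(s=0,f=2) a[fast]=2≠a[slow]=1 write a[1]=2 → slow++,fast++
(s=1,f=3) a[fast]=3≠a[slow]=2 write a[2]=3 → slow++,fast++
(s=2,f=4) a[fast]=3=a[slow] dup → fast++
(s=2,f=5) a[fast]=3=a[slow] dup → fast++
(s=2,f=6) a[fast]=3=a[slow] dup → fast++
(s=2,f=7) a[fast]=5≠a[slow]=3 write a[3]=5 → slow++,fast++
(s=3,f=8) a[fast]=5=a[slow] dup → fast++
(s=3,f=9) a[fast]=6≠a[slow]=5 write a[4]=6 → slow++,fast++
(s=4,f=10) a[fast]=6=a[slow] dup → fast++
(s=4,f=11) a[fast]=6=a[slow] dup → fast++
(s=4,f=12) a[fast]=7≠a[slow]=6 write a[5]=7 → slow++,fast++
(s=5,f=13) a[fast]=7=a[slow] dup → fast++
(s=5,f=14) a[fast]=7=a[slow] dup → fast++
(s=5,f=15) a[fast]=8≠a[slow]=7 write a[6]=8 → slow++,fast++
(s=6,f=16) a[fast]=10≠a[slow]=8 write a[7]=10 → slow++,fast++
(s=7,f=17) a[fast]=10=a[slow] dup → fast++
(s=7,f=18) a[fast]=11≠a[slow]=10 write a[8]=11 → slow++,fast++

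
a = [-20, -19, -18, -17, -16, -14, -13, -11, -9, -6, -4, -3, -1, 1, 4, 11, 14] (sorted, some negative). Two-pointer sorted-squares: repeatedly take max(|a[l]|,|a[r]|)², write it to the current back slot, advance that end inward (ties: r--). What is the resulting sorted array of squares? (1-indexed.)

l=1 r=17: |-20|>|14| out[17]=400, l++
l=2 r=17: |-19|>|14| out[16]=361, l++
l=3 r=17: |-18|>|14| out[15]=324, l++
l=4 r=17: |-17|>|14| out[14]=289, l++
l=5 r=17: |-16|>|14| out[13]=256, l++
l=6 r=17: |-14|<=|14| out[12]=196, r--
l=6 r=16: |-14|>|11| out[11]=196, l++
l=7 r=16: |-13|>|11| out[10]=169, l++
l=8 r=16: |-11|<=|11| out[9]=121, r--
l=8 r=15: |-11|>|4| out[8]=121, l++
l=9 r=15: |-9|>|4| out[7]=81, l++
l=10 r=15: |-6|>|4| out[6]=36, l++
l=11 r=15: |-4|<=|4| out[5]=16, r--
l=11 r=14: |-4|>|1| out[4]=16, l++
l=12 r=14: |-3|>|1| out[3]=9, l++
l=13 r=14: |-1|<=|1| out[2]=1, r--
l=13 r=13: |-1|<=|-1| out[1]=1, r--

[1, 1, 9, 16, 16, 36, 81, 121, 121, 169, 196, 196, 256, 289, 324, 361, 400]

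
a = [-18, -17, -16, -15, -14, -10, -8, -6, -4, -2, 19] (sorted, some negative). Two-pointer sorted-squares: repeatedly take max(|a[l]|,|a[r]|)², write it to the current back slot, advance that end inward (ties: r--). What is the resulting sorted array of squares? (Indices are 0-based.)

l=0 r=10: |-18|<=|19| out[10]=361, r--
l=0 r=9: |-18|>|-2| out[9]=324, l++
l=1 r=9: |-17|>|-2| out[8]=289, l++
l=2 r=9: |-16|>|-2| out[7]=256, l++
l=3 r=9: |-15|>|-2| out[6]=225, l++
l=4 r=9: |-14|>|-2| out[5]=196, l++
l=5 r=9: |-10|>|-2| out[4]=100, l++
l=6 r=9: |-8|>|-2| out[3]=64, l++
l=7 r=9: |-6|>|-2| out[2]=36, l++
l=8 r=9: |-4|>|-2| out[1]=16, l++
l=9 r=9: |-2|<=|-2| out[0]=4, r--

[4, 16, 36, 64, 100, 196, 225, 256, 289, 324, 361]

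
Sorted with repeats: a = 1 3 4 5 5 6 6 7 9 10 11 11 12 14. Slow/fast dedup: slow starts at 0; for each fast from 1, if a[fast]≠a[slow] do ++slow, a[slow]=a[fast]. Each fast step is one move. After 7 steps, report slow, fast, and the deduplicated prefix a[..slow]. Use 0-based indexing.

slow=5, fast=8, prefix=[1, 3, 4, 5, 6, 7]

(s=0,f=1) a[fast]=3≠a[slow]=1 write a[1]=3 → slow++,fast++
(s=1,f=2) a[fast]=4≠a[slow]=3 write a[2]=4 → slow++,fast++
(s=2,f=3) a[fast]=5≠a[slow]=4 write a[3]=5 → slow++,fast++
(s=3,f=4) a[fast]=5=a[slow] dup → fast++
(s=3,f=5) a[fast]=6≠a[slow]=5 write a[4]=6 → slow++,fast++
(s=4,f=6) a[fast]=6=a[slow] dup → fast++
(s=4,f=7) a[fast]=7≠a[slow]=6 write a[5]=7 → slow++,fast++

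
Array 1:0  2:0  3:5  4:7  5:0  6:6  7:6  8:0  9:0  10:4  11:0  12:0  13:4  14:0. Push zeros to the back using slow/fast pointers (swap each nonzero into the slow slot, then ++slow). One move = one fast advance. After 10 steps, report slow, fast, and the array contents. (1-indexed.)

slow=6, fast=11, a=[5, 7, 6, 6, 4, 0, 0, 0, 0, 0, 0, 0, 4, 0]

(s=1,f=1) a[fast]=0 → fast++
(s=1,f=2) a[fast]=0 → fast++
(s=1,f=3) a[fast]=5≠0 swap→a[1]=5 → slow++,fast++
(s=2,f=4) a[fast]=7≠0 swap→a[2]=7 → slow++,fast++
(s=3,f=5) a[fast]=0 → fast++
(s=3,f=6) a[fast]=6≠0 swap→a[3]=6 → slow++,fast++
(s=4,f=7) a[fast]=6≠0 swap→a[4]=6 → slow++,fast++
(s=5,f=8) a[fast]=0 → fast++
(s=5,f=9) a[fast]=0 → fast++
(s=5,f=10) a[fast]=4≠0 swap→a[5]=4 → slow++,fast++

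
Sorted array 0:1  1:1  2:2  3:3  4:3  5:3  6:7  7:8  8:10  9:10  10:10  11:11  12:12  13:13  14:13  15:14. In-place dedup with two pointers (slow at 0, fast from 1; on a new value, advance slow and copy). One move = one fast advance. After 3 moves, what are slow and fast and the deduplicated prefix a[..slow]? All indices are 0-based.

slow=2, fast=4, prefix=[1, 2, 3]

(s=0,f=1) a[fast]=1=a[slow] dup → fast++
(s=0,f=2) a[fast]=2≠a[slow]=1 write a[1]=2 → slow++,fast++
(s=1,f=3) a[fast]=3≠a[slow]=2 write a[2]=3 → slow++,fast++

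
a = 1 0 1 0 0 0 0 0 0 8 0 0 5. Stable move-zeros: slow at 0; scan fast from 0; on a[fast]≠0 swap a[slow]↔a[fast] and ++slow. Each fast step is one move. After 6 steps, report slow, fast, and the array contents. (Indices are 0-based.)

slow=0 fast=0: a[fast]=1≠0 swap→a[0]=1, slow++,fast++
slow=1 fast=1: a[fast]=0, fast++
slow=1 fast=2: a[fast]=1≠0 swap→a[1]=1, slow++,fast++
slow=2 fast=3: a[fast]=0, fast++
slow=2 fast=4: a[fast]=0, fast++
slow=2 fast=5: a[fast]=0, fast++

slow=2, fast=6, a=[1, 1, 0, 0, 0, 0, 0, 0, 0, 8, 0, 0, 5]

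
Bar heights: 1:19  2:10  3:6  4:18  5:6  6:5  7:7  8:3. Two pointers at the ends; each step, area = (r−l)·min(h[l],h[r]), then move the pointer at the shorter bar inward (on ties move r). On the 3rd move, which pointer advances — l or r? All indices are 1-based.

[1,8] min(19,3)*7=21 best=21 * → r--
[1,7] min(19,7)*6=42 best=42 * → r--
[1,6] min(19,5)*5=25 best=42 → r--

r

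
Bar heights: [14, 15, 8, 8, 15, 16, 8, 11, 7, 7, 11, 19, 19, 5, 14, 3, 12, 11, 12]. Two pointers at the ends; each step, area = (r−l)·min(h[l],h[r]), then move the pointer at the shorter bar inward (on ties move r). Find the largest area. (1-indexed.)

max area = 216

l=1 r=19: min(14,12)*18=216 best=216 *, r--
l=1 r=18: min(14,11)*17=187 best=216, r--
l=1 r=17: min(14,12)*16=192 best=216, r--
l=1 r=16: min(14,3)*15=45 best=216, r--
l=1 r=15: min(14,14)*14=196 best=216, r--
l=1 r=14: min(14,5)*13=65 best=216, r--
l=1 r=13: min(14,19)*12=168 best=216, l++
l=2 r=13: min(15,19)*11=165 best=216, l++
l=3 r=13: min(8,19)*10=80 best=216, l++
l=4 r=13: min(8,19)*9=72 best=216, l++
l=5 r=13: min(15,19)*8=120 best=216, l++
l=6 r=13: min(16,19)*7=112 best=216, l++
l=7 r=13: min(8,19)*6=48 best=216, l++
l=8 r=13: min(11,19)*5=55 best=216, l++
l=9 r=13: min(7,19)*4=28 best=216, l++
l=10 r=13: min(7,19)*3=21 best=216, l++
l=11 r=13: min(11,19)*2=22 best=216, l++
l=12 r=13: min(19,19)*1=19 best=216, r--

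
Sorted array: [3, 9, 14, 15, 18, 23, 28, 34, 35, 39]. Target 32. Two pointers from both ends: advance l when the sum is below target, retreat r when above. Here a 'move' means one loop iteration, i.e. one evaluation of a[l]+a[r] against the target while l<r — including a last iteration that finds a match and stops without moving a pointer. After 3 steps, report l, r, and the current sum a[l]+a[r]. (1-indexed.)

[1,10] 3+39=42 >32 → r--
[1,9] 3+35=38 >32 → r--
[1,8] 3+34=37 >32 → r--

l=1, r=7, sum=31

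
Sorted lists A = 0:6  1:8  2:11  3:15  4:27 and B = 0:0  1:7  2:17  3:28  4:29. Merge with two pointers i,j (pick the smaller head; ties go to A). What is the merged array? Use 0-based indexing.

i=0 j=0: A[i]=6>B[j]=0 take 0, j++
i=0 j=1: A[i]=6<=B[j]=7 take 6, i++
i=1 j=1: A[i]=8>B[j]=7 take 7, j++
i=1 j=2: A[i]=8<=B[j]=17 take 8, i++
i=2 j=2: A[i]=11<=B[j]=17 take 11, i++
i=3 j=2: A[i]=15<=B[j]=17 take 15, i++
i=4 j=2: A[i]=27>B[j]=17 take 17, j++
i=4 j=3: A[i]=27<=B[j]=28 take 27, i++
i=5 j=3: A done, take B[j]=28, j++
i=5 j=4: A done, take B[j]=29, j++

[0, 6, 7, 8, 11, 15, 17, 27, 28, 29]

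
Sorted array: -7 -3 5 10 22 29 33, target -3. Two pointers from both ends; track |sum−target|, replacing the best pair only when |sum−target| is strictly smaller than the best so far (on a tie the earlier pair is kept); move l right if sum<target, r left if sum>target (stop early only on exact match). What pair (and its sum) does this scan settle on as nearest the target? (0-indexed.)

[0,6] -7+33=26 d=29 * → r--
[0,5] -7+29=22 d=25 * → r--
[0,4] -7+22=15 d=18 * → r--
[0,3] -7+10=3 d=6 * → r--
[0,2] -7+5=-2 d=1 * → r--
[0,1] -7+-3=-10 d=7 → l++

pair (-7, 5) with sum -2 (|Δ|=1)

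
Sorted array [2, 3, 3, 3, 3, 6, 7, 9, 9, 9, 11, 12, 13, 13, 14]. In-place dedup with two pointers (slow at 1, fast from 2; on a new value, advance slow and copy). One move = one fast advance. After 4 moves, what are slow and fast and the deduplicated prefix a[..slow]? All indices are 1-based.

slow=1 fast=2: a[fast]=3≠a[slow]=2 write a[2]=3, slow++,fast++
slow=2 fast=3: a[fast]=3=a[slow] dup, fast++
slow=2 fast=4: a[fast]=3=a[slow] dup, fast++
slow=2 fast=5: a[fast]=3=a[slow] dup, fast++

slow=2, fast=6, prefix=[2, 3]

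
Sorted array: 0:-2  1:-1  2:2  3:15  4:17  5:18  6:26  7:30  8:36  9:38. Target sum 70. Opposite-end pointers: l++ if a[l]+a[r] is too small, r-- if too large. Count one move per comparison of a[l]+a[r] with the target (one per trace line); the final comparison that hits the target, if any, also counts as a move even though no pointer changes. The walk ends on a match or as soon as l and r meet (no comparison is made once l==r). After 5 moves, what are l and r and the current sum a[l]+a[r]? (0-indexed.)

l=5, r=9, sum=56

[0,9] -2+38=36 <70 → l++
[1,9] -1+38=37 <70 → l++
[2,9] 2+38=40 <70 → l++
[3,9] 15+38=53 <70 → l++
[4,9] 17+38=55 <70 → l++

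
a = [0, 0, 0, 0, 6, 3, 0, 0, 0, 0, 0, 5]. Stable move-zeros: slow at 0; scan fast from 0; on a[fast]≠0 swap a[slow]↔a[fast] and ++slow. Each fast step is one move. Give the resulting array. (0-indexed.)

[6, 3, 5, 0, 0, 0, 0, 0, 0, 0, 0, 0]

slow=0 fast=0: a[fast]=0, fast++
slow=0 fast=1: a[fast]=0, fast++
slow=0 fast=2: a[fast]=0, fast++
slow=0 fast=3: a[fast]=0, fast++
slow=0 fast=4: a[fast]=6≠0 swap→a[0]=6, slow++,fast++
slow=1 fast=5: a[fast]=3≠0 swap→a[1]=3, slow++,fast++
slow=2 fast=6: a[fast]=0, fast++
slow=2 fast=7: a[fast]=0, fast++
slow=2 fast=8: a[fast]=0, fast++
slow=2 fast=9: a[fast]=0, fast++
slow=2 fast=10: a[fast]=0, fast++
slow=2 fast=11: a[fast]=5≠0 swap→a[2]=5, slow++,fast++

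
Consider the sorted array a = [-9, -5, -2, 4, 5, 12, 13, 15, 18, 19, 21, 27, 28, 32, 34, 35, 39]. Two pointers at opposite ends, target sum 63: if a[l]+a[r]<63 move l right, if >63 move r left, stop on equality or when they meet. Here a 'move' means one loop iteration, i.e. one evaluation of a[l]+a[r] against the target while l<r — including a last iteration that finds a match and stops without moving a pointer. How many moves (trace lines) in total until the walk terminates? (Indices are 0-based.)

14 moves

l=0 r=16: -9+39=30 <63, l++
l=1 r=16: -5+39=34 <63, l++
l=2 r=16: -2+39=37 <63, l++
l=3 r=16: 4+39=43 <63, l++
l=4 r=16: 5+39=44 <63, l++
l=5 r=16: 12+39=51 <63, l++
l=6 r=16: 13+39=52 <63, l++
l=7 r=16: 15+39=54 <63, l++
l=8 r=16: 18+39=57 <63, l++
l=9 r=16: 19+39=58 <63, l++
l=10 r=16: 21+39=60 <63, l++
l=11 r=16: 27+39=66 >63, r--
l=11 r=15: 27+35=62 <63, l++
l=12 r=15: 28+35=63, found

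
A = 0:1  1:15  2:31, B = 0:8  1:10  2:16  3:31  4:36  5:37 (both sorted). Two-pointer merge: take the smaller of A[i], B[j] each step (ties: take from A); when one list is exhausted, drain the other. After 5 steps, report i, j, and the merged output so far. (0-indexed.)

i=2, j=3, merged so far=[1, 8, 10, 15, 16]

i=0 j=0: A[i]=1<=B[j]=8 take 1, i++
i=1 j=0: A[i]=15>B[j]=8 take 8, j++
i=1 j=1: A[i]=15>B[j]=10 take 10, j++
i=1 j=2: A[i]=15<=B[j]=16 take 15, i++
i=2 j=2: A[i]=31>B[j]=16 take 16, j++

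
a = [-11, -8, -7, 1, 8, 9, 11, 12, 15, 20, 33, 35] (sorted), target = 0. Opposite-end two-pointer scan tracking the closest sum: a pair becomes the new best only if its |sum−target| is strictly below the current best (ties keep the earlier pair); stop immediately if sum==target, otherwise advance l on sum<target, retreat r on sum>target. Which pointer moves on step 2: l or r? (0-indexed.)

r

l=0 r=11: -11+35=24 d=24 *, r--
l=0 r=10: -11+33=22 d=22 *, r--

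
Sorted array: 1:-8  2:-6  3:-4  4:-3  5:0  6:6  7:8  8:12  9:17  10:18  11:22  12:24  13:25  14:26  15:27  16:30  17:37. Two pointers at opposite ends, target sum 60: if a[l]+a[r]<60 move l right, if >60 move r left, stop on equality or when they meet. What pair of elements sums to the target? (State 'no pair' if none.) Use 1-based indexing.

no pair

[1,17] -8+37=29 <60 → l++
[2,17] -6+37=31 <60 → l++
[3,17] -4+37=33 <60 → l++
[4,17] -3+37=34 <60 → l++
[5,17] 0+37=37 <60 → l++
[6,17] 6+37=43 <60 → l++
[7,17] 8+37=45 <60 → l++
[8,17] 12+37=49 <60 → l++
[9,17] 17+37=54 <60 → l++
[10,17] 18+37=55 <60 → l++
[11,17] 22+37=59 <60 → l++
[12,17] 24+37=61 >60 → r--
[12,16] 24+30=54 <60 → l++
[13,16] 25+30=55 <60 → l++
[14,16] 26+30=56 <60 → l++
[15,16] 27+30=57 <60 → l++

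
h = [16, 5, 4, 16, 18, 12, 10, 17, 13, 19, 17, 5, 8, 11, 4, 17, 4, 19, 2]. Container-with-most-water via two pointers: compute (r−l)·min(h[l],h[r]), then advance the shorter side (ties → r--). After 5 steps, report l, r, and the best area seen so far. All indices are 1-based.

[1,19] min(16,2)*18=36 best=36 * → r--
[1,18] min(16,19)*17=272 best=272 * → l++
[2,18] min(5,19)*16=80 best=272 → l++
[3,18] min(4,19)*15=60 best=272 → l++
[4,18] min(16,19)*14=224 best=272 → l++

l=5, r=18, best area=272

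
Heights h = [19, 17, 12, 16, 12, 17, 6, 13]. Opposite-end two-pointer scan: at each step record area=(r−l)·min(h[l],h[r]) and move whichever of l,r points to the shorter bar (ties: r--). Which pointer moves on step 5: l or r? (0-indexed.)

r

[0,7] min(19,13)*7=91 best=91 * → r--
[0,6] min(19,6)*6=36 best=91 → r--
[0,5] min(19,17)*5=85 best=91 → r--
[0,4] min(19,12)*4=48 best=91 → r--
[0,3] min(19,16)*3=48 best=91 → r--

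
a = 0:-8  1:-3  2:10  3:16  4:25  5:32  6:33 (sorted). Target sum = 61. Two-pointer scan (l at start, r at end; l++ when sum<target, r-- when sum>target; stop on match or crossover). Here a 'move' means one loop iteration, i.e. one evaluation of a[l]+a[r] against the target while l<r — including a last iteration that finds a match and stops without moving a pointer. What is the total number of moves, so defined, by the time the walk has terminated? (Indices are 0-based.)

l=0 r=6: -8+33=25 <61, l++
l=1 r=6: -3+33=30 <61, l++
l=2 r=6: 10+33=43 <61, l++
l=3 r=6: 16+33=49 <61, l++
l=4 r=6: 25+33=58 <61, l++
l=5 r=6: 32+33=65 >61, r--

6 moves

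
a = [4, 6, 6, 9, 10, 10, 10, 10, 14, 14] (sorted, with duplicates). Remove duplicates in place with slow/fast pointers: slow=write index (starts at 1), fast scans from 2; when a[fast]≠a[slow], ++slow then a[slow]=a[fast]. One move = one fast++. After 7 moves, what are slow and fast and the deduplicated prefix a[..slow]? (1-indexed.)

slow=4, fast=9, prefix=[4, 6, 9, 10]

slow=1 fast=2: a[fast]=6≠a[slow]=4 write a[2]=6, slow++,fast++
slow=2 fast=3: a[fast]=6=a[slow] dup, fast++
slow=2 fast=4: a[fast]=9≠a[slow]=6 write a[3]=9, slow++,fast++
slow=3 fast=5: a[fast]=10≠a[slow]=9 write a[4]=10, slow++,fast++
slow=4 fast=6: a[fast]=10=a[slow] dup, fast++
slow=4 fast=7: a[fast]=10=a[slow] dup, fast++
slow=4 fast=8: a[fast]=10=a[slow] dup, fast++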